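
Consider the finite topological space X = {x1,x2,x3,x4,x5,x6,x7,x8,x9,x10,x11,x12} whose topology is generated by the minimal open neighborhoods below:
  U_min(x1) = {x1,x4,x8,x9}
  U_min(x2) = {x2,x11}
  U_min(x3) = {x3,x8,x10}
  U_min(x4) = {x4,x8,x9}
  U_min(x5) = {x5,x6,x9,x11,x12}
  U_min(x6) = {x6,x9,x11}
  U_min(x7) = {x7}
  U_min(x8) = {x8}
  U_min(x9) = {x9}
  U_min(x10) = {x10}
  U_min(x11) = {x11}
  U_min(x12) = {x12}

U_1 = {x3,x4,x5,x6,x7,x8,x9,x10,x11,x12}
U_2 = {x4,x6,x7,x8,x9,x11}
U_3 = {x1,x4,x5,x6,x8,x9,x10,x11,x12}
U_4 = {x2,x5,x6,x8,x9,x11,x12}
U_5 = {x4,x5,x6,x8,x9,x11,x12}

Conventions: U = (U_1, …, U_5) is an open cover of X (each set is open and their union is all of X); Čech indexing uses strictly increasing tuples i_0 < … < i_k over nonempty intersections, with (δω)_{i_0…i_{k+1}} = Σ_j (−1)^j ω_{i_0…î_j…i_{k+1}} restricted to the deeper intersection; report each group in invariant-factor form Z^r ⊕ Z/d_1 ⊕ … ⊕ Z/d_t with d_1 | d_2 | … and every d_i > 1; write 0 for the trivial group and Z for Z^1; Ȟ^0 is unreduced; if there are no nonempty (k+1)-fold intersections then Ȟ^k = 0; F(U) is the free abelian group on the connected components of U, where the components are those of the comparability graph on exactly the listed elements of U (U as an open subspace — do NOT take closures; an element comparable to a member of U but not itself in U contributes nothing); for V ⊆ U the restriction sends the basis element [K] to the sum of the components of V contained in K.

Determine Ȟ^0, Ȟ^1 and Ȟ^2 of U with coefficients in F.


Ȟ^0 = Z^2,  Ȟ^1 = 0,  Ȟ^2 = 0

nonempty intersections:
  U12={x4,x6,x7,x8,x9,x11} U13={x4,x5,x6,x8,x9,x10,x11,x12} U14={x5,x6,x8,x9,x11,x12} U15={x4,x5,x6,x8,x9,x11,x12} U23={x4,x6,x8,x9,x11} U24={x6,x8,x9,x11} U25={x4,x6,x8,x9,x11} U34={x5,x6,x8,x9,x11,x12} U35={x4,x5,x6,x8,x9,x11,x12} U45={x5,x6,x8,x9,x11,x12}
  U123={x4,x6,x8,x9,x11} U124={x6,x8,x9,x11} U125={x4,x6,x8,x9,x11} U134={x5,x6,x8,x9,x11,x12} U135={x4,x5,x6,x8,x9,x11,x12} U145={x5,x6,x8,x9,x11,x12} U234={x6,x8,x9,x11} U235={x4,x6,x8,x9,x11} U245={x6,x8,x9,x11} U345={x5,x6,x8,x9,x11,x12}
  U1234={x6,x8,x9,x11} U1235={x4,x6,x8,x9,x11} U1245={x6,x8,x9,x11} U1345={x5,x6,x8,x9,x11,x12} U2345={x6,x8,x9,x11}
  U12345={x6,x8,x9,x11}
components per intersection:
  U1: {x3,x4,x5,x6,x8,x9,x10,x11,x12} {x7}
  U2: {x4,x6,x8,x9,x11} {x7}
  U3: {x1,x4,x5,x6,x8,x9,x11,x12} {x10}
  U4: {x2,x5,x6,x9,x11,x12} {x8}
  U5: {x4,x5,x6,x8,x9,x11,x12}
  U12: {x4,x6,x8,x9,x11} {x7}
  U13: {x4,x5,x6,x8,x9,x11,x12} {x10}
  U14: {x5,x6,x9,x11,x12} {x8}
  U15: {x4,x5,x6,x8,x9,x11,x12}
  U23: {x4,x6,x8,x9,x11}
  U24: {x6,x9,x11} {x8}
  U25: {x4,x6,x8,x9,x11}
  U34: {x5,x6,x9,x11,x12} {x8}
  U35: {x4,x5,x6,x8,x9,x11,x12}
  U45: {x5,x6,x9,x11,x12} {x8}
  U123: {x4,x6,x8,x9,x11}
  U124: {x6,x9,x11} {x8}
  U125: {x4,x6,x8,x9,x11}
  U134: {x5,x6,x9,x11,x12} {x8}
  U135: {x4,x5,x6,x8,x9,x11,x12}
  U145: {x5,x6,x9,x11,x12} {x8}
  U234: {x6,x9,x11} {x8}
  U235: {x4,x6,x8,x9,x11}
  U245: {x6,x9,x11} {x8}
  U345: {x5,x6,x9,x11,x12} {x8}
  U1234: {x6,x9,x11} {x8}
  U1235: {x4,x6,x8,x9,x11}
  U1245: {x6,x9,x11} {x8}
  U1345: {x5,x6,x9,x11,x12} {x8}
  U2345: {x6,x9,x11} {x8}
  U12345: {x6,x9,x11} {x8}
C dims 9,16,16,9; δ0: rk 7, SNF 1^7; δ1: rk 9, SNF 1^9; δ2: rk 7, SNF 1^7
Ȟ^0: (9−7)−0=2 ⇒ Z^2
Ȟ^1: (16−9)−7=0 ⇒ 0
Ȟ^2: (16−7)−9=0 ⇒ 0


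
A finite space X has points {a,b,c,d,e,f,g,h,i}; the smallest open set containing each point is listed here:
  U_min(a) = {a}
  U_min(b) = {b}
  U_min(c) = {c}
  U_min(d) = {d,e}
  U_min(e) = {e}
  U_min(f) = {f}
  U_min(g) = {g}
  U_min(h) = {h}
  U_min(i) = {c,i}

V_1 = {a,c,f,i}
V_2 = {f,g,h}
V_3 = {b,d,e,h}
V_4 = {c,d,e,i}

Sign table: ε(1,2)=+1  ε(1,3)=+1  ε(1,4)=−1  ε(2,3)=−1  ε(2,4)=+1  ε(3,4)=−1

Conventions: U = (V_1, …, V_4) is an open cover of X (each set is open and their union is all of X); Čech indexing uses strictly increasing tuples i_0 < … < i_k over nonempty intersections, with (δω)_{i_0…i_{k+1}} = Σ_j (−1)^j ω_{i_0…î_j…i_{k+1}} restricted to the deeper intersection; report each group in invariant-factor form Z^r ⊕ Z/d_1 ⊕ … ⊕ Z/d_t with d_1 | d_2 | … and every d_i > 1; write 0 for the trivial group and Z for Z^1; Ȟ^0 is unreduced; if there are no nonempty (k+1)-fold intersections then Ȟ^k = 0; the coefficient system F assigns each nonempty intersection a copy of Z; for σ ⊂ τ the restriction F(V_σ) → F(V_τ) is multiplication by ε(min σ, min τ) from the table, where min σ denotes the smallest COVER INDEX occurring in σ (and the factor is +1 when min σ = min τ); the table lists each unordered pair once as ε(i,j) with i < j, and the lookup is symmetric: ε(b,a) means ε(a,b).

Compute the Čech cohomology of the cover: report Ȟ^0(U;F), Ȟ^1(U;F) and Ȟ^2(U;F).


nerve simplices:
  V12={f} V14={c,i} V23={h} V34={d,e}
C dims 4,4; δ0: rk 4, SNF 1^3·2
degree 0: 4−4−0 = 0 → Ȟ^0 ≅ 0
degree 1: 4−0−4 = 0 plus torsion [2] → Ȟ^1 ≅ Z/2
degree 2: 0−0−0 = 0 → Ȟ^2 ≅ 0

Ȟ^0 ≅ 0, Ȟ^1 ≅ Z/2, Ȟ^2 ≅ 0


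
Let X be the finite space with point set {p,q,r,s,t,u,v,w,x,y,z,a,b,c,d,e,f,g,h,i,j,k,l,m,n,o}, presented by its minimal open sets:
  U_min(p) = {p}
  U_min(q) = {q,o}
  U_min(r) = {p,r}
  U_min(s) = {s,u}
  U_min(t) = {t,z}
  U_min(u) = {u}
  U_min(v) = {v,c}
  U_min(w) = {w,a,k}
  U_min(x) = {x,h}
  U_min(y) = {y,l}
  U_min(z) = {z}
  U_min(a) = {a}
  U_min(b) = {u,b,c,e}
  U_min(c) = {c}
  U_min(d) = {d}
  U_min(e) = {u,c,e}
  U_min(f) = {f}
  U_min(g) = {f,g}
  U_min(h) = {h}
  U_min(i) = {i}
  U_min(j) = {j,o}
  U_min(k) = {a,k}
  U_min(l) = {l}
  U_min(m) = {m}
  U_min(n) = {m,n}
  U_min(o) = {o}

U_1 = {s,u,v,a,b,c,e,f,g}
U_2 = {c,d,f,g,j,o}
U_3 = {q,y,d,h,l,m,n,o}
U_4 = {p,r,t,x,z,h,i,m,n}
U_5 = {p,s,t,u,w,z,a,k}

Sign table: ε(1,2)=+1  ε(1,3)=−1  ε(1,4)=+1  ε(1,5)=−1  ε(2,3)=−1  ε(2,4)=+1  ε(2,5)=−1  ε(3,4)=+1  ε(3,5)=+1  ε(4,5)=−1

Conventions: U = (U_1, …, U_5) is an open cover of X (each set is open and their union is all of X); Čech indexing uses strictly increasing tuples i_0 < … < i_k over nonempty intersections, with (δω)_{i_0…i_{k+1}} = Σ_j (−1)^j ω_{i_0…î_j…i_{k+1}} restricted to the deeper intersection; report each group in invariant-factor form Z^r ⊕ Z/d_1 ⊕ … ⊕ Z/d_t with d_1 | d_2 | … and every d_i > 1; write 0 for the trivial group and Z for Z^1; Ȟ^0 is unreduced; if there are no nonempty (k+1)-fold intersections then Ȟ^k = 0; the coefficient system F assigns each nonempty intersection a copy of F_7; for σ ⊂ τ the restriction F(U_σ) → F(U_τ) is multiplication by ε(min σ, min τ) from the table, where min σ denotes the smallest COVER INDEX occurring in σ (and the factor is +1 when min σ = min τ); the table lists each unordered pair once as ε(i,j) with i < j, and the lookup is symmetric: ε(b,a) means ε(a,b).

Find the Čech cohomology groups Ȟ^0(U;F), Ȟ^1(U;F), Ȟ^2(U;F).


nerve of the cover:
  U12={c,f,g} U15={s,u,a} U23={d,o} U34={h,m,n} U45={p,t,z}
C dims 5,5; δ0: rk_F7 5
Ȟ^0 = (5 − 5) − 0 = 0, so Ȟ^0 ≅ 0
Ȟ^1 = (5 − 0) − 5 = 0, so Ȟ^1 ≅ 0
Ȟ^2 = (0 − 0) − 0 = 0, so Ȟ^2 ≅ 0

Ȟ^0 ≅ 0, Ȟ^1 ≅ 0 and Ȟ^2 ≅ 0


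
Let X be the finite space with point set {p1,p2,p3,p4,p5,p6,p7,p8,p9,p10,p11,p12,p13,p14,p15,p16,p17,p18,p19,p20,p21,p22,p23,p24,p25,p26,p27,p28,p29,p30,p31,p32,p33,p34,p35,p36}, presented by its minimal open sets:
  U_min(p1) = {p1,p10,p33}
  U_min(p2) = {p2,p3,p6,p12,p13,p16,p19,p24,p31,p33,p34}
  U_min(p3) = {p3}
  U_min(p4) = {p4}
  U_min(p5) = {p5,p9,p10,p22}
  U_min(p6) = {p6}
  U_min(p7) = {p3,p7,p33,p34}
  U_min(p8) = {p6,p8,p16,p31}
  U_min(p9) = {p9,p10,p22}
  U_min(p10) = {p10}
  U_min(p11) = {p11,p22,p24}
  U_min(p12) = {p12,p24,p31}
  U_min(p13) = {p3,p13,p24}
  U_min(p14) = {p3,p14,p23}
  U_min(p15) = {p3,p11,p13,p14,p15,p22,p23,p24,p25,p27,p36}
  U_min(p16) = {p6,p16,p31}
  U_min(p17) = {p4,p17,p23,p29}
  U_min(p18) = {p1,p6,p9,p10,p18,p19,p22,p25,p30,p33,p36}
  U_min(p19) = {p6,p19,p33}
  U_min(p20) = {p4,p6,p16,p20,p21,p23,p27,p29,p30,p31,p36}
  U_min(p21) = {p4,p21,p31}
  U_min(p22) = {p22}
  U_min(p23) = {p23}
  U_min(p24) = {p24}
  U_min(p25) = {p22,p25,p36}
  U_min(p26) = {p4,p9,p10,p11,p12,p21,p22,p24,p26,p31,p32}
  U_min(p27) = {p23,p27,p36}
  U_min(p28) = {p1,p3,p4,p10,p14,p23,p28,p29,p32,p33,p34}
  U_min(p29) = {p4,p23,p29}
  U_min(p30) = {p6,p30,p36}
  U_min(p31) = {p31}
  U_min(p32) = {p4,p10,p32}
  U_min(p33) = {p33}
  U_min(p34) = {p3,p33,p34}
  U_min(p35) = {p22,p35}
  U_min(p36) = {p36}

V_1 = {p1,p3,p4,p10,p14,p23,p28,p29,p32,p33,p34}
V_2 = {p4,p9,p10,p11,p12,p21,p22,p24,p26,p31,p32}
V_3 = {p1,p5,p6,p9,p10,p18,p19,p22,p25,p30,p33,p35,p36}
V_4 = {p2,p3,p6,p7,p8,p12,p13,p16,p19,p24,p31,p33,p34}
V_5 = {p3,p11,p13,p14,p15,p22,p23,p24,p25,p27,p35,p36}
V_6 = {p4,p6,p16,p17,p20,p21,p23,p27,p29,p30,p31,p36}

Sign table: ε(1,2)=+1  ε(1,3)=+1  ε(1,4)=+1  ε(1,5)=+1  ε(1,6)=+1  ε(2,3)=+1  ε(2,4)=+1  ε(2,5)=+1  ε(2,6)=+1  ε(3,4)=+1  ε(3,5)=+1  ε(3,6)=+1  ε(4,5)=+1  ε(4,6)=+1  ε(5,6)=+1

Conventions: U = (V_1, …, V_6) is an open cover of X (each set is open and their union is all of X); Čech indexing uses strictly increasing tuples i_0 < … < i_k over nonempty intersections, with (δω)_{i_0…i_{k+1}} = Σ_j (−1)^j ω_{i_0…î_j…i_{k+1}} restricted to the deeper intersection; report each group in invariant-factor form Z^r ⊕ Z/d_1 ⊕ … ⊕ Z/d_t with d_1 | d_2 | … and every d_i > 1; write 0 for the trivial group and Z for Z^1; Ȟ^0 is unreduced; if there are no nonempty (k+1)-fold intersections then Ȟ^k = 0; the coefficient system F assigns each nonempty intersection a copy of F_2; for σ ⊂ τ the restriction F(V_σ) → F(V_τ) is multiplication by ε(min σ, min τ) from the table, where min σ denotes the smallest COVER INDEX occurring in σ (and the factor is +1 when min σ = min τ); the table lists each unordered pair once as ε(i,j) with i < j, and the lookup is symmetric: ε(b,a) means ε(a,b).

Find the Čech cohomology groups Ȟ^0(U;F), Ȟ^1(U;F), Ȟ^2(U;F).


Ȟ^0(U;F) ≅ Z/2; Ȟ^1(U;F) ≅ Z/2; Ȟ^2(U;F) ≅ Z/2

nerve simplices:
  V12={p4,p10,p32} V13={p1,p10,p33} V14={p3,p33,p34} V15={p3,p14,p23} V16={p4,p23,p29} V23={p9,p10,p22} V24={p12,p24,p31} V25={p11,p22,p24} V26={p4,p21,p31} V34={p6,p19,p33} V35={p22,p25,p35,p36} V36={p6,p30,p36} V45={p3,p13,p24} V46={p6,p16,p31} V56={p23,p27,p36}
  V123={p10} V126={p4} V134={p33} V145={p3} V156={p23} V235={p22} V245={p24} V246={p31} V346={p6} V356={p36}
C dims 6,15,10; δ0: rk_F2 5; δ1: rk_F2 9
degree 0: 6−5−0 = 1 → Ȟ^0 ≅ Z/2
degree 1: 15−9−5 = 1 → Ȟ^1 ≅ Z/2
degree 2: 10−0−9 = 1 → Ȟ^2 ≅ Z/2


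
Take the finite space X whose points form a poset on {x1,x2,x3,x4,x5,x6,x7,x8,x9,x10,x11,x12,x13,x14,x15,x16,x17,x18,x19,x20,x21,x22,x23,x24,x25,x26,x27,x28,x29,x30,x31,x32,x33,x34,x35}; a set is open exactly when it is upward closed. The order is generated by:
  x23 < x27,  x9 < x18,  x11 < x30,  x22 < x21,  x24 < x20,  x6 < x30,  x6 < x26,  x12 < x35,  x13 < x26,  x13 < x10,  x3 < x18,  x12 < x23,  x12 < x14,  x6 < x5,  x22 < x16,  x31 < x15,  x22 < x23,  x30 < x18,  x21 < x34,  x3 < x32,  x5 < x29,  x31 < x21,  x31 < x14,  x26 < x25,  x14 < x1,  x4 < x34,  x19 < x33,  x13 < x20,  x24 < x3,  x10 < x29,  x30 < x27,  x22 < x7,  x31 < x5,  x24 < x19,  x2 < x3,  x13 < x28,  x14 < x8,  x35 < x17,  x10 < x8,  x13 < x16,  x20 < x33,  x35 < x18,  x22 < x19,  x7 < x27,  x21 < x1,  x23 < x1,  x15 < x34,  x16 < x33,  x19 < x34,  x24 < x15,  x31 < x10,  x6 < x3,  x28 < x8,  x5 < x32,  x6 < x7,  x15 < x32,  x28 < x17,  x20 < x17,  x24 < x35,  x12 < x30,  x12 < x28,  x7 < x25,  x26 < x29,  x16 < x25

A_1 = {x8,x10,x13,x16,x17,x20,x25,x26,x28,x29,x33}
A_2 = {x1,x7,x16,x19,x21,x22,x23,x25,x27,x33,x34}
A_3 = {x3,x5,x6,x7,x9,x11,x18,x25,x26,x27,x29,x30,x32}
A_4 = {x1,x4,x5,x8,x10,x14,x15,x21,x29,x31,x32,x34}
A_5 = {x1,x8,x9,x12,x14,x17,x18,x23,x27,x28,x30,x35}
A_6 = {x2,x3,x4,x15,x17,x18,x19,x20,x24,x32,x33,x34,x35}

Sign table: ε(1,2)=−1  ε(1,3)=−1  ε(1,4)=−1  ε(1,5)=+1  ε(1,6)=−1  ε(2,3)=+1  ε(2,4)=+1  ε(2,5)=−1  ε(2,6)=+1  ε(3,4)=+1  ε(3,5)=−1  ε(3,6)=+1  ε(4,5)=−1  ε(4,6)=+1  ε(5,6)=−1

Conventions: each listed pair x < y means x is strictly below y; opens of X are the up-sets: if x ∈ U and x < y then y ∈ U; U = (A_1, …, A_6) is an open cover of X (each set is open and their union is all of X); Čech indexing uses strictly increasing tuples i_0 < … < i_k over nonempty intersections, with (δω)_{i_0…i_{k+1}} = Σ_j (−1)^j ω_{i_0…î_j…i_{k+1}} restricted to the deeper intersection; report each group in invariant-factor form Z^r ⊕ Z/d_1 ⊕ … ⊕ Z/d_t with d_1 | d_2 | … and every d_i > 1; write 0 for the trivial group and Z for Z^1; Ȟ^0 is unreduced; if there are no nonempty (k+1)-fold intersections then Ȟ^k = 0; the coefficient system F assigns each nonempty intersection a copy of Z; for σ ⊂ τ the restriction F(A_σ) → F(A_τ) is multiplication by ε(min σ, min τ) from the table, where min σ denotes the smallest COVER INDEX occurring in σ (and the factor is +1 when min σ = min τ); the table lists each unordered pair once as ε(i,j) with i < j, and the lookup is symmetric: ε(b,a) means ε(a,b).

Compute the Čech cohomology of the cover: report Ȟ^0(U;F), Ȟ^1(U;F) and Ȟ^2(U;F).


Ȟ^0(U;F) ≅ Z, Ȟ^1(U;F) ≅ 0 and Ȟ^2(U;F) ≅ Z/2

nerve of the cover:
  A12={x16,x25,x33} A13={x25,x26,x29} A14={x8,x10,x29} A15={x8,x17,x28} A16={x17,x20,x33} A23={x7,x25,x27} A24={x1,x21,x34} A25={x1,x23,x27} A26={x19,x33,x34} A34={x5,x29,x32} A35={x9,x18,x27,x30} A36={x3,x18,x32} A45={x1,x8,x14} A46={x4,x15,x32,x34} A56={x17,x18,x35}
  A123={x25} A126={x33} A134={x29} A145={x8} A156={x17} A235={x27} A245={x1} A246={x34} A346={x32} A356={x18}
C dims 6,15,10; δ0: rk 5, SNF 1^5; δ1: rk 10, SNF 1^9·2
Ȟ^0 = (6 − 5) − 0 = 1, so Ȟ^0 ≅ Z
Ȟ^1 = (15 − 10) − 5 = 0, so Ȟ^1 ≅ 0
Ȟ^2 = (10 − 0) − 10 = 0 plus torsion [2], so Ȟ^2 ≅ Z/2


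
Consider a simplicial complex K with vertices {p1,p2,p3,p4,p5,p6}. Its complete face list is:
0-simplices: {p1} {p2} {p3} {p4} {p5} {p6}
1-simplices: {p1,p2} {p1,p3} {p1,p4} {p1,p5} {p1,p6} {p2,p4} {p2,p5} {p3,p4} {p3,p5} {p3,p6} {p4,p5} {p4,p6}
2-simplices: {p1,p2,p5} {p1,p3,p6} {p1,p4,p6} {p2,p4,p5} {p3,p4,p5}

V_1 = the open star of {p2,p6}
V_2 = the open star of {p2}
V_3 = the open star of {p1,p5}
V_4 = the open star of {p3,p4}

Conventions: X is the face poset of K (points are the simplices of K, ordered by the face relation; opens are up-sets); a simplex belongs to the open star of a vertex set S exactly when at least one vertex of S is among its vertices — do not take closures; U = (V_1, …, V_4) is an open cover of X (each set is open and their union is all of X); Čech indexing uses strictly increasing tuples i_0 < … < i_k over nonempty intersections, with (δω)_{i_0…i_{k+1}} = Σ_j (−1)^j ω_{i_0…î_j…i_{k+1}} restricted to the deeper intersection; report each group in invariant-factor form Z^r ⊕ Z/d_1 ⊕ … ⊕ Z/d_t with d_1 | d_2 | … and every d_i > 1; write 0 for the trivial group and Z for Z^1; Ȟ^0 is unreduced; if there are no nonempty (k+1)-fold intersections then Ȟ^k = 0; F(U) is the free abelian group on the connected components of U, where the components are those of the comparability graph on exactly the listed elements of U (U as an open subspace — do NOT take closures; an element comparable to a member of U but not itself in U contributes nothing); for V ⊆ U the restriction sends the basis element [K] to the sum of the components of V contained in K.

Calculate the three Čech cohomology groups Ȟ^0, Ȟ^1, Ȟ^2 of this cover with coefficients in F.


nonempty overlaps:
  V1={{p2},{p6},{p1,p2},{p1,p6},{p2,p4},{p2,p5},{p3,p6},{p4,p6},{p1,p2,p5},{p1,p3,p6},{p1,p4,p6},{p2,p4,p5}} V2={{p2},{p1,p2},{p2,p4},{p2,p5},{p1,p2,p5},{p2,p4,p5}} V3={{p1},{p5},{p1,p2},{p1,p3},{p1,p4},{p1,p5},{p1,p6},{p2,p5},{p3,p5},{p4,p5},{p1,p2,p5},{p1,p3,p6},{p1,p4,p6},{p2,p4,p5},{p3,p4,p5}} V4={{p3},{p4},{p1,p3},{p1,p4},{p2,p4},{p3,p4},{p3,p5},{p3,p6},{p4,p5},{p4,p6},{p1,p3,p6},{p1,p4,p6},{p2,p4,p5},{p3,p4,p5}}
  V12={{p2},{p1,p2},{p2,p4},{p2,p5},{p1,p2,p5},{p2,p4,p5}} V13={{p1,p2},{p1,p6},{p2,p5},{p1,p2,p5},{p1,p3,p6},{p1,p4,p6},{p2,p4,p5}} V14={{p2,p4},{p3,p6},{p4,p6},{p1,p3,p6},{p1,p4,p6},{p2,p4,p5}} V23={{p1,p2},{p2,p5},{p1,p2,p5},{p2,p4,p5}} V24={{p2,p4},{p2,p4,p5}} V34={{p1,p3},{p1,p4},{p3,p5},{p4,p5},{p1,p3,p6},{p1,p4,p6},{p2,p4,p5},{p3,p4,p5}}
  V123={{p1,p2},{p2,p5},{p1,p2,p5},{p2,p4,p5}} V124={{p2,p4},{p2,p4,p5}} V134={{p1,p3,p6},{p1,p4,p6},{p2,p4,p5}} V234={{p2,p4,p5}}
  V1234={{p2,p4,p5}}
components per intersection:
  V1: {{p2},{p1,p2},{p2,p4},{p2,p5},{p1,p2,p5},{p2,p4,p5}} {{p6},{p1,p6},{p3,p6},{p4,p6},{p1,p3,p6},{p1,p4,p6}}
  V2: {{p2},{p1,p2},{p2,p4},{p2,p5},{p1,p2,p5},{p2,p4,p5}}
  V3: {{p1},{p5},{p1,p2},{p1,p3},{p1,p4},{p1,p5},{p1,p6},{p2,p5},{p3,p5},{p4,p5},{p1,p2,p5},{p1,p3,p6},{p1,p4,p6},{p2,p4,p5},{p3,p4,p5}}
  V4: {{p3},{p4},{p1,p3},{p1,p4},{p2,p4},{p3,p4},{p3,p5},{p3,p6},{p4,p5},{p4,p6},{p1,p3,p6},{p1,p4,p6},{p2,p4,p5},{p3,p4,p5}}
  V12: {{p2},{p1,p2},{p2,p4},{p2,p5},{p1,p2,p5},{p2,p4,p5}}
  V13: {{p1,p2},{p2,p5},{p1,p2,p5},{p2,p4,p5}} {{p1,p6},{p1,p3,p6},{p1,p4,p6}}
  V14: {{p2,p4},{p2,p4,p5}} {{p3,p6},{p1,p3,p6}} {{p4,p6},{p1,p4,p6}}
  V23: {{p1,p2},{p2,p5},{p1,p2,p5},{p2,p4,p5}}
  V24: {{p2,p4},{p2,p4,p5}}
  V34: {{p1,p3},{p1,p3,p6}} {{p1,p4},{p1,p4,p6}} {{p3,p5},{p4,p5},{p2,p4,p5},{p3,p4,p5}}
  V123: {{p1,p2},{p2,p5},{p1,p2,p5},{p2,p4,p5}}
  V124: {{p2,p4},{p2,p4,p5}}
  V134: {{p1,p3,p6}} {{p1,p4,p6}} {{p2,p4,p5}}
  V234: {{p2,p4,p5}}
  V1234: {{p2,p4,p5}}
C dims 5,11,6,1; δ0: rk 4, SNF 1^4; δ1: rk 5, SNF 1^5; δ2: rk 1, SNF 1^1
degree 0: 5−4−0 = 1 → Ȟ^0 ≅ Z
degree 1: 11−5−4 = 2 → Ȟ^1 ≅ Z^2
degree 2: 6−1−5 = 0 → Ȟ^2 ≅ 0

Ȟ^0 = Z, Ȟ^1 = Z^2, Ȟ^2 = 0


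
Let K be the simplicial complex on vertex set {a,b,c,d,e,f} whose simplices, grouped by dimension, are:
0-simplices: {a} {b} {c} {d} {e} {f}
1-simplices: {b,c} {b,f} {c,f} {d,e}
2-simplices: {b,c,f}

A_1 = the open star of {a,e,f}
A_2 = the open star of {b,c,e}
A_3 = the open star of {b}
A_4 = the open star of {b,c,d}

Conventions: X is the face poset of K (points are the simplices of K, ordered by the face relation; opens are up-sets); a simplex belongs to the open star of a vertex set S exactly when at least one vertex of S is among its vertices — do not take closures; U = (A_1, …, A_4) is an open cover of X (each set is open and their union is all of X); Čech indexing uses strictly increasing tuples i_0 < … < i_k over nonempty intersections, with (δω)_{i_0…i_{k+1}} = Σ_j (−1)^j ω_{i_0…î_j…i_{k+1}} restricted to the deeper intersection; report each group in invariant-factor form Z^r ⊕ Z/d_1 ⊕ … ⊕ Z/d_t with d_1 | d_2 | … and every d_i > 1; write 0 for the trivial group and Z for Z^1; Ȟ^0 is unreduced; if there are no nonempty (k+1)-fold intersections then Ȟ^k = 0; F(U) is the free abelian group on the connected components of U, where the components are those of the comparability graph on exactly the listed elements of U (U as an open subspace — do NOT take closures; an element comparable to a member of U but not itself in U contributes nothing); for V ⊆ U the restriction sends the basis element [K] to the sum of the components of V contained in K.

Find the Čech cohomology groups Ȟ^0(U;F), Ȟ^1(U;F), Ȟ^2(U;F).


cover nerve:
  A1={{a},{e},{f},{b,f},{c,f},{d,e},{b,c,f}} A2={{b},{c},{e},{b,c},{b,f},{c,f},{d,e},{b,c,f}} A3={{b},{b,c},{b,f},{b,c,f}} A4={{b},{c},{d},{b,c},{b,f},{c,f},{d,e},{b,c,f}}
  A12={{e},{b,f},{c,f},{d,e},{b,c,f}} A13={{b,f},{b,c,f}} A14={{b,f},{c,f},{d,e},{b,c,f}} A23={{b},{b,c},{b,f},{b,c,f}} A24={{b},{c},{b,c},{b,f},{c,f},{d,e},{b,c,f}} A34={{b},{b,c},{b,f},{b,c,f}}
  A123={{b,f},{b,c,f}} A124={{b,f},{c,f},{d,e},{b,c,f}} A134={{b,f},{b,c,f}} A234={{b},{b,c},{b,f},{b,c,f}}
  A1234={{b,f},{b,c,f}}
components per intersection:
  A1: {{a}} {{e},{d,e}} {{f},{b,f},{c,f},{b,c,f}}
  A2: {{b},{c},{b,c},{b,f},{c,f},{b,c,f}} {{e},{d,e}}
  A3: {{b},{b,c},{b,f},{b,c,f}}
  A4: {{b},{c},{b,c},{b,f},{c,f},{b,c,f}} {{d},{d,e}}
  A12: {{e},{d,e}} {{b,f},{c,f},{b,c,f}}
  A13: {{b,f},{b,c,f}}
  A14: {{b,f},{c,f},{b,c,f}} {{d,e}}
  A23: {{b},{b,c},{b,f},{b,c,f}}
  A24: {{b},{c},{b,c},{b,f},{c,f},{b,c,f}} {{d,e}}
  A34: {{b},{b,c},{b,f},{b,c,f}}
  A123: {{b,f},{b,c,f}}
  A124: {{b,f},{c,f},{b,c,f}} {{d,e}}
  A134: {{b,f},{b,c,f}}
  A234: {{b},{b,c},{b,f},{b,c,f}}
  A1234: {{b,f},{b,c,f}}
C dims 8,9,5,1; δ0: rk 5, SNF 1^5; δ1: rk 4, SNF 1^4; δ2: rk 1, SNF 1^1
Ȟ^0: (8−5)−0=3 ⇒ Z^3
Ȟ^1: (9−4)−5=0 ⇒ 0
Ȟ^2: (5−1)−4=0 ⇒ 0

Ȟ^0 = Z^3,  Ȟ^1 = 0,  Ȟ^2 = 0


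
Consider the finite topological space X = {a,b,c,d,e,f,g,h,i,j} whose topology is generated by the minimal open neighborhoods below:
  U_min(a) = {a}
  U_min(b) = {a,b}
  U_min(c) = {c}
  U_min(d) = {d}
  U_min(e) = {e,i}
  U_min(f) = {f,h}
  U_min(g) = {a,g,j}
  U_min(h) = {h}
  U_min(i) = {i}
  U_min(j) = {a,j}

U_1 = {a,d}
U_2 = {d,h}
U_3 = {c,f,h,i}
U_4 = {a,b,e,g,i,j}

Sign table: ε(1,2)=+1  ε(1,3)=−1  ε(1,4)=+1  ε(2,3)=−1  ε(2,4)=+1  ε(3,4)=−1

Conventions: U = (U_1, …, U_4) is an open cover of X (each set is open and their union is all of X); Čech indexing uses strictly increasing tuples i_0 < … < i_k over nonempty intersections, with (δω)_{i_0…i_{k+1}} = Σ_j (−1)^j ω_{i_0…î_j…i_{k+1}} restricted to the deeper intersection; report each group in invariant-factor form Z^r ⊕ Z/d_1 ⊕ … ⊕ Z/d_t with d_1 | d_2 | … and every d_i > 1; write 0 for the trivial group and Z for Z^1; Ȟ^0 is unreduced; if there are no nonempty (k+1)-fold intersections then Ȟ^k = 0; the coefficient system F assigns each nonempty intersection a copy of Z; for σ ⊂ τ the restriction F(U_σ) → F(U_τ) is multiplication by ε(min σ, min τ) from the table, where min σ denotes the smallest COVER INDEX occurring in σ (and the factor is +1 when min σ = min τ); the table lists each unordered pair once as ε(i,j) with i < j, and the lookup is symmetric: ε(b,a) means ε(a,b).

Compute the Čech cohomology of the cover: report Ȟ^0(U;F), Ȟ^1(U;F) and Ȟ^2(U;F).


Ȟ^0 ≅ Z; Ȟ^1 ≅ Z; Ȟ^2 ≅ 0

cover nerve:
  U12={d} U14={a} U23={h} U34={i}
C dims 4,4; δ0: rk 3, SNF 1^3
Ȟ^0: (4−3)−0=1 ⇒ Z
Ȟ^1: (4−0)−3=1 ⇒ Z
Ȟ^2: (0−0)−0=0 ⇒ 0


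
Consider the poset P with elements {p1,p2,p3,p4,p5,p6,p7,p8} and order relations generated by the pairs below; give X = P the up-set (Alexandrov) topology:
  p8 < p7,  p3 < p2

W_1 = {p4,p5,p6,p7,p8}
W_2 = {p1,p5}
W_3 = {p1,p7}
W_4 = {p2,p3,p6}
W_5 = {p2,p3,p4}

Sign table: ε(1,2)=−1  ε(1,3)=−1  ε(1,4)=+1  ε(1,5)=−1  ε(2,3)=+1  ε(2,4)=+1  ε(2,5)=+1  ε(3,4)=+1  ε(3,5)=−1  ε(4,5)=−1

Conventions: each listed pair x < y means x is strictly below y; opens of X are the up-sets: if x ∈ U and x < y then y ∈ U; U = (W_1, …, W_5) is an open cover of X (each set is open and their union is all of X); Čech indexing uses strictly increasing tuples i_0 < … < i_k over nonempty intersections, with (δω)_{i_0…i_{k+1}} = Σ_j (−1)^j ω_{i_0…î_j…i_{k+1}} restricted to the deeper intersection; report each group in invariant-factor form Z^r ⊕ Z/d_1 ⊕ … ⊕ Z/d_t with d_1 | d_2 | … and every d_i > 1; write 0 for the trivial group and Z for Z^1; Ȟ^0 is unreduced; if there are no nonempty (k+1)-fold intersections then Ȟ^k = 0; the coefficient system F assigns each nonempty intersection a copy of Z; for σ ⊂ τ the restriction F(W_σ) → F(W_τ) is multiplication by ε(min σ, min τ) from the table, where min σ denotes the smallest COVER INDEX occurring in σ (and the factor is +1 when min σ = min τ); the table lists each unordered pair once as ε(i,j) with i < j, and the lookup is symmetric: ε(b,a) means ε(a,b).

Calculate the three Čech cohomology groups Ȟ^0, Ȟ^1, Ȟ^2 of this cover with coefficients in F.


nerve of the cover:
  W12={p5} W13={p7} W14={p6} W15={p4} W23={p1} W45={p2,p3}
C dims 5,6; δ0: rk 4, SNF 1^4
Ȟ^0 = (5 − 4) − 0 = 1, so Ȟ^0 ≅ Z
Ȟ^1 = (6 − 0) − 4 = 2, so Ȟ^1 ≅ Z^2
Ȟ^2 = (0 − 0) − 0 = 0, so Ȟ^2 ≅ 0

Ȟ^0(U;F) ≅ Z; Ȟ^1(U;F) ≅ Z^2; Ȟ^2(U;F) ≅ 0


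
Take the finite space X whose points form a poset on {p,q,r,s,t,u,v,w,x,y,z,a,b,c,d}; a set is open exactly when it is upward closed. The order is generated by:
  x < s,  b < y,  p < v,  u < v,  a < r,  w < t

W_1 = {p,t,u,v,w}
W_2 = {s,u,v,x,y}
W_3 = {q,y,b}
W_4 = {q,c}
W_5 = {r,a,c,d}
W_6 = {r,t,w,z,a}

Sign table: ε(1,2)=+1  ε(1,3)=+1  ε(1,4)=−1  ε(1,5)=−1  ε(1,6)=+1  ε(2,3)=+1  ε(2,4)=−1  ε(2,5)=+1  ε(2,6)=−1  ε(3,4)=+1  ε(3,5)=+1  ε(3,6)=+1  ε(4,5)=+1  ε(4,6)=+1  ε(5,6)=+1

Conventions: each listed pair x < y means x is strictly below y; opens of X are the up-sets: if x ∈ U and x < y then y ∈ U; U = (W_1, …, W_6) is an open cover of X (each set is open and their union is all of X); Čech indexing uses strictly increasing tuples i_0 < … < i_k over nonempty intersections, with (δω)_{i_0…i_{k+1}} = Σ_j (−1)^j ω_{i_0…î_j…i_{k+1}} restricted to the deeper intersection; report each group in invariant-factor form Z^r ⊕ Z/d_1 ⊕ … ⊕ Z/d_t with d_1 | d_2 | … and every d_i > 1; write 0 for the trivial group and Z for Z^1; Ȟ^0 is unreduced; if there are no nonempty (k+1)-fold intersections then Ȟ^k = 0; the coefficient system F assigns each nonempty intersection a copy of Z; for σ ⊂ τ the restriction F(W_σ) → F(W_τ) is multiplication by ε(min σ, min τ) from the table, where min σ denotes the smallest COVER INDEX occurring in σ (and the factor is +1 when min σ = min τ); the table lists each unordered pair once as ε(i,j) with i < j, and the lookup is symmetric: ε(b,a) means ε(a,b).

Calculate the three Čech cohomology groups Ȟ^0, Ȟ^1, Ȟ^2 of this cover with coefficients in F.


Ȟ^0 ≅ Z,  Ȟ^1 ≅ Z,  Ȟ^2 ≅ 0

cover nerve:
  W12={u,v} W16={t,w} W23={y} W34={q} W45={c} W56={r,a}
C dims 6,6; δ0: rk 5, SNF 1^5
Ȟ^0: (6−5)−0=1 ⇒ Z
Ȟ^1: (6−0)−5=1 ⇒ Z
Ȟ^2: (0−0)−0=0 ⇒ 0


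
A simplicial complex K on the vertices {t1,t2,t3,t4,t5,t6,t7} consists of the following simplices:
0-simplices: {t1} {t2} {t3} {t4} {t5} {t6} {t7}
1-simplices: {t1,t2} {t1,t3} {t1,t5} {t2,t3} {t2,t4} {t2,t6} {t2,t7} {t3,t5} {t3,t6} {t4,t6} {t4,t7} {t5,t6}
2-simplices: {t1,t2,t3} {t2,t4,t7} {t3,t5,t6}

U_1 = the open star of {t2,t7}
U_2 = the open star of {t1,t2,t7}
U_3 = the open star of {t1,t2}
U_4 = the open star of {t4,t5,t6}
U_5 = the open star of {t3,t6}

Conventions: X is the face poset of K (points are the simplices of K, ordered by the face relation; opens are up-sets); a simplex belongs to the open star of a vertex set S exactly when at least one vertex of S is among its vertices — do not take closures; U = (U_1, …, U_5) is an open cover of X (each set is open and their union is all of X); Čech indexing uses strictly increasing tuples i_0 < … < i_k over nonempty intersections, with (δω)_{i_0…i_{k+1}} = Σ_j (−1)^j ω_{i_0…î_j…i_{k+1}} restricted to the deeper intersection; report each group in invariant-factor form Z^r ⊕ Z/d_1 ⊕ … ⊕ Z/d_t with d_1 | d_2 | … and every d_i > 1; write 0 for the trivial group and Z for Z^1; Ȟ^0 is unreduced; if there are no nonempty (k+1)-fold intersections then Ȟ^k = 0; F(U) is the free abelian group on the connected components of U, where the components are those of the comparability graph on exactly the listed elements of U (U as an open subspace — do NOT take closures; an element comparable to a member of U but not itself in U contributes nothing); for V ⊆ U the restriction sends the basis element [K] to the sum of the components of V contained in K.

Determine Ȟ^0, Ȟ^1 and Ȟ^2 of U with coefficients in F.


Ȟ^0 = Z; Ȟ^1 = Z^3; Ȟ^2 = 0

intersection data:
  U1={{t2},{t7},{t1,t2},{t2,t3},{t2,t4},{t2,t6},{t2,t7},{t4,t7},{t1,t2,t3},{t2,t4,t7}} U2={{t1},{t2},{t7},{t1,t2},{t1,t3},{t1,t5},{t2,t3},{t2,t4},{t2,t6},{t2,t7},{t4,t7},{t1,t2,t3},{t2,t4,t7}} U3={{t1},{t2},{t1,t2},{t1,t3},{t1,t5},{t2,t3},{t2,t4},{t2,t6},{t2,t7},{t1,t2,t3},{t2,t4,t7}} U4={{t4},{t5},{t6},{t1,t5},{t2,t4},{t2,t6},{t3,t5},{t3,t6},{t4,t6},{t4,t7},{t5,t6},{t2,t4,t7},{t3,t5,t6}} U5={{t3},{t6},{t1,t3},{t2,t3},{t2,t6},{t3,t5},{t3,t6},{t4,t6},{t5,t6},{t1,t2,t3},{t3,t5,t6}}
  U12={{t2},{t7},{t1,t2},{t2,t3},{t2,t4},{t2,t6},{t2,t7},{t4,t7},{t1,t2,t3},{t2,t4,t7}} U13={{t2},{t1,t2},{t2,t3},{t2,t4},{t2,t6},{t2,t7},{t1,t2,t3},{t2,t4,t7}} U14={{t2,t4},{t2,t6},{t4,t7},{t2,t4,t7}} U15={{t2,t3},{t2,t6},{t1,t2,t3}} U23={{t1},{t2},{t1,t2},{t1,t3},{t1,t5},{t2,t3},{t2,t4},{t2,t6},{t2,t7},{t1,t2,t3},{t2,t4,t7}} U24={{t1,t5},{t2,t4},{t2,t6},{t4,t7},{t2,t4,t7}} U25={{t1,t3},{t2,t3},{t2,t6},{t1,t2,t3}} U34={{t1,t5},{t2,t4},{t2,t6},{t2,t4,t7}} U35={{t1,t3},{t2,t3},{t2,t6},{t1,t2,t3}} U45={{t6},{t2,t6},{t3,t5},{t3,t6},{t4,t6},{t5,t6},{t3,t5,t6}}
  U123={{t2},{t1,t2},{t2,t3},{t2,t4},{t2,t6},{t2,t7},{t1,t2,t3},{t2,t4,t7}} U124={{t2,t4},{t2,t6},{t4,t7},{t2,t4,t7}} U125={{t2,t3},{t2,t6},{t1,t2,t3}} U134={{t2,t4},{t2,t6},{t2,t4,t7}} U135={{t2,t3},{t2,t6},{t1,t2,t3}} U145={{t2,t6}} U234={{t1,t5},{t2,t4},{t2,t6},{t2,t4,t7}} U235={{t1,t3},{t2,t3},{t2,t6},{t1,t2,t3}} U245={{t2,t6}} U345={{t2,t6}}
  U1234={{t2,t4},{t2,t6},{t2,t4,t7}} U1235={{t2,t3},{t2,t6},{t1,t2,t3}} U1245={{t2,t6}} U1345={{t2,t6}} U2345={{t2,t6}}
  U12345={{t2,t6}}
components per intersection:
  U1: {{t2},{t7},{t1,t2},{t2,t3},{t2,t4},{t2,t6},{t2,t7},{t4,t7},{t1,t2,t3},{t2,t4,t7}}
  U2: {{t1},{t2},{t7},{t1,t2},{t1,t3},{t1,t5},{t2,t3},{t2,t4},{t2,t6},{t2,t7},{t4,t7},{t1,t2,t3},{t2,t4,t7}}
  U3: {{t1},{t2},{t1,t2},{t1,t3},{t1,t5},{t2,t3},{t2,t4},{t2,t6},{t2,t7},{t1,t2,t3},{t2,t4,t7}}
  U4: {{t4},{t5},{t6},{t1,t5},{t2,t4},{t2,t6},{t3,t5},{t3,t6},{t4,t6},{t4,t7},{t5,t6},{t2,t4,t7},{t3,t5,t6}}
  U5: {{t3},{t6},{t1,t3},{t2,t3},{t2,t6},{t3,t5},{t3,t6},{t4,t6},{t5,t6},{t1,t2,t3},{t3,t5,t6}}
  U12: {{t2},{t7},{t1,t2},{t2,t3},{t2,t4},{t2,t6},{t2,t7},{t4,t7},{t1,t2,t3},{t2,t4,t7}}
  U13: {{t2},{t1,t2},{t2,t3},{t2,t4},{t2,t6},{t2,t7},{t1,t2,t3},{t2,t4,t7}}
  U14: {{t2,t4},{t4,t7},{t2,t4,t7}} {{t2,t6}}
  U15: {{t2,t3},{t1,t2,t3}} {{t2,t6}}
  U23: {{t1},{t2},{t1,t2},{t1,t3},{t1,t5},{t2,t3},{t2,t4},{t2,t6},{t2,t7},{t1,t2,t3},{t2,t4,t7}}
  U24: {{t1,t5}} {{t2,t4},{t4,t7},{t2,t4,t7}} {{t2,t6}}
  U25: {{t1,t3},{t2,t3},{t1,t2,t3}} {{t2,t6}}
  U34: {{t1,t5}} {{t2,t4},{t2,t4,t7}} {{t2,t6}}
  U35: {{t1,t3},{t2,t3},{t1,t2,t3}} {{t2,t6}}
  U45: {{t6},{t2,t6},{t3,t5},{t3,t6},{t4,t6},{t5,t6},{t3,t5,t6}}
  U123: {{t2},{t1,t2},{t2,t3},{t2,t4},{t2,t6},{t2,t7},{t1,t2,t3},{t2,t4,t7}}
  U124: {{t2,t4},{t4,t7},{t2,t4,t7}} {{t2,t6}}
  U125: {{t2,t3},{t1,t2,t3}} {{t2,t6}}
  U134: {{t2,t4},{t2,t4,t7}} {{t2,t6}}
  U135: {{t2,t3},{t1,t2,t3}} {{t2,t6}}
  U145: {{t2,t6}}
  U234: {{t1,t5}} {{t2,t4},{t2,t4,t7}} {{t2,t6}}
  U235: {{t1,t3},{t2,t3},{t1,t2,t3}} {{t2,t6}}
  U245: {{t2,t6}}
  U345: {{t2,t6}}
  U1234: {{t2,t4},{t2,t4,t7}} {{t2,t6}}
  U1235: {{t2,t3},{t1,t2,t3}} {{t2,t6}}
  U1245: {{t2,t6}}
  U1345: {{t2,t6}}
  U2345: {{t2,t6}}
  U12345: {{t2,t6}}
C dims 5,18,17,7; δ0: rk 4, SNF 1^4; δ1: rk 11, SNF 1^11; δ2: rk 6, SNF 1^6
Ȟ^0 = (5 − 4) − 0 = 1, so Ȟ^0 ≅ Z
Ȟ^1 = (18 − 11) − 4 = 3, so Ȟ^1 ≅ Z^3
Ȟ^2 = (17 − 6) − 11 = 0, so Ȟ^2 ≅ 0


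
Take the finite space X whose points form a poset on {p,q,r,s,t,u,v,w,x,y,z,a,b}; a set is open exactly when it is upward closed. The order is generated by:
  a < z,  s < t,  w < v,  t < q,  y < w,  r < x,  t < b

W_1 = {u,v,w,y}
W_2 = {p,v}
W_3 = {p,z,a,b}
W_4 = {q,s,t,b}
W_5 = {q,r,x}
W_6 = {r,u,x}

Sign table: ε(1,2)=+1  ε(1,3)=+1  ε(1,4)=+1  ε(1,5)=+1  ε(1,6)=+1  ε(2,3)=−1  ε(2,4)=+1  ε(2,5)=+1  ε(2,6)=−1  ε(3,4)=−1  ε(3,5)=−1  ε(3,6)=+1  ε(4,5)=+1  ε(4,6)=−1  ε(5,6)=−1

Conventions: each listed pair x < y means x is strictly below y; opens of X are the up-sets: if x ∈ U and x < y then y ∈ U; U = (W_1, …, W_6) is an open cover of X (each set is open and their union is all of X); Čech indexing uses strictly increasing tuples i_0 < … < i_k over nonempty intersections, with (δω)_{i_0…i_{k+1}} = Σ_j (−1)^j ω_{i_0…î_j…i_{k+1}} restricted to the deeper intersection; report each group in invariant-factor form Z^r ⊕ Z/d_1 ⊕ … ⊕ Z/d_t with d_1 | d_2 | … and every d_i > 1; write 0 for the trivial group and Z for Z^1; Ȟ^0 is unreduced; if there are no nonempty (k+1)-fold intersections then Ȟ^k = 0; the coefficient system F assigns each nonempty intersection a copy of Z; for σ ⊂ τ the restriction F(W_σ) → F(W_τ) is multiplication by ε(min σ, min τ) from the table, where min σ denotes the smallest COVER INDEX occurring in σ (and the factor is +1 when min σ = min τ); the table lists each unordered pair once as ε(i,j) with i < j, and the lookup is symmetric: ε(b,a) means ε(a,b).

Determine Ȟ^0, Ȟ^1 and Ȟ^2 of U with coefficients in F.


Ȟ^0(U;F) ≅ 0, Ȟ^1(U;F) ≅ Z/2, Ȟ^2(U;F) ≅ 0

intersection data:
  W12={v} W16={u} W23={p} W34={b} W45={q} W56={r,x}
C dims 6,6; δ0: rk 6, SNF 1^5·2
Ȟ^0 = (6 − 6) − 0 = 0, so Ȟ^0 ≅ 0
Ȟ^1 = (6 − 0) − 6 = 0 plus torsion [2], so Ȟ^1 ≅ Z/2
Ȟ^2 = (0 − 0) − 0 = 0, so Ȟ^2 ≅ 0


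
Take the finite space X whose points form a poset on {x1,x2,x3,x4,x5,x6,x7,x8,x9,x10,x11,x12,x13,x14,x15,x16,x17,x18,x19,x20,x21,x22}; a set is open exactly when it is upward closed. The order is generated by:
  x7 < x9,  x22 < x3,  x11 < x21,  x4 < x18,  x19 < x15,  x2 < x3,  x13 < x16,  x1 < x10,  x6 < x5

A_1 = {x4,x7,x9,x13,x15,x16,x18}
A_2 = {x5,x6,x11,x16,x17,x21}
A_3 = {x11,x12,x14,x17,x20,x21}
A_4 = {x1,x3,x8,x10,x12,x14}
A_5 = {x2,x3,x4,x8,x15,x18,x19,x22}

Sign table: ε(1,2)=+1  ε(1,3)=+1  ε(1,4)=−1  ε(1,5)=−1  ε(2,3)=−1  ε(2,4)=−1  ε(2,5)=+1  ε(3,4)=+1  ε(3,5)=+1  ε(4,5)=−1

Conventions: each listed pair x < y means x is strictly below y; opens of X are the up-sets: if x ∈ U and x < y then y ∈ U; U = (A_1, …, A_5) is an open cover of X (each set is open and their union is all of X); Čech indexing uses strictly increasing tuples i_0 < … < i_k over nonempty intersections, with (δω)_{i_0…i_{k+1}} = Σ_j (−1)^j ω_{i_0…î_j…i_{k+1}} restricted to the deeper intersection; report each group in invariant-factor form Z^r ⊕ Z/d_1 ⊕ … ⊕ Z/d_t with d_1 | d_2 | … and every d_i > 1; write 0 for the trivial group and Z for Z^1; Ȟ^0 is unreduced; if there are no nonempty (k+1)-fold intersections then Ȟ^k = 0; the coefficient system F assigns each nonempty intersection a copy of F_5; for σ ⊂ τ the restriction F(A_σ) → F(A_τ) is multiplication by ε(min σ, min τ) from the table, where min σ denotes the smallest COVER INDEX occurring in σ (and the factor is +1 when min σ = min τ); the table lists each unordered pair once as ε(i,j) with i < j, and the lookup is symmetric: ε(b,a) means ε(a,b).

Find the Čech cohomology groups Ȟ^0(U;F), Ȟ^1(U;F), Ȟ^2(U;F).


Ȟ^0 ≅ 0, Ȟ^1 ≅ 0, Ȟ^2 ≅ 0

nerve simplices:
  A12={x16} A15={x4,x15,x18} A23={x11,x17,x21} A34={x12,x14} A45={x3,x8}
C dims 5,5; δ0: rk_F5 5
degree 0: 5−5−0 = 0 → Ȟ^0 ≅ 0
degree 1: 5−0−5 = 0 → Ȟ^1 ≅ 0
degree 2: 0−0−0 = 0 → Ȟ^2 ≅ 0


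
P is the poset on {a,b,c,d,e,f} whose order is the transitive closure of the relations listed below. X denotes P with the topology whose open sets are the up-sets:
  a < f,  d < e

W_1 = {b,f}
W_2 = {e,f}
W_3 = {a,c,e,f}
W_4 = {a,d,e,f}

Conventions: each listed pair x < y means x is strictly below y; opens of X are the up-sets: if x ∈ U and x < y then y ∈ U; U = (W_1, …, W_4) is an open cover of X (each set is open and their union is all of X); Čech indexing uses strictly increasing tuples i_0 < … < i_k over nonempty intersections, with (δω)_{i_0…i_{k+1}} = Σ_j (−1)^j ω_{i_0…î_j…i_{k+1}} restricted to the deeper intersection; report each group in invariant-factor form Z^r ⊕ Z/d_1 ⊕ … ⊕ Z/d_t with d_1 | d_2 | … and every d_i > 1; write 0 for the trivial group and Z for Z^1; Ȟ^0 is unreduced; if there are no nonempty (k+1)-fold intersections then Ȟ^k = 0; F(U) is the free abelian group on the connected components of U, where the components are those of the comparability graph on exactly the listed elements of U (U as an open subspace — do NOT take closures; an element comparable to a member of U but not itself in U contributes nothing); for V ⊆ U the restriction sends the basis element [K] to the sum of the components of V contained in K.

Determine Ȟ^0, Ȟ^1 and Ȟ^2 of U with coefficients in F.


nonempty overlaps:
  W12={f} W13={f} W14={f} W23={e,f} W24={e,f} W34={a,e,f}
  W123={f} W124={f} W134={f} W234={e,f}
  W1234={f}
components per intersection:
  W1: {b} {f}
  W2: {e} {f}
  W3: {a,f} {c} {e}
  W4: {a,f} {d,e}
  W12: {f}
  W13: {f}
  W14: {f}
  W23: {e} {f}
  W24: {e} {f}
  W34: {a,f} {e}
  W123: {f}
  W124: {f}
  W134: {f}
  W234: {e} {f}
  W1234: {f}
C dims 9,9,5,1; δ0: rk 5, SNF 1^5; δ1: rk 4, SNF 1^4; δ2: rk 1, SNF 1^1
degree 0: 9−5−0 = 4 → Ȟ^0 ≅ Z^4
degree 1: 9−4−5 = 0 → Ȟ^1 ≅ 0
degree 2: 5−1−4 = 0 → Ȟ^2 ≅ 0

Ȟ^0 ≅ Z^4, Ȟ^1 ≅ 0 and Ȟ^2 ≅ 0


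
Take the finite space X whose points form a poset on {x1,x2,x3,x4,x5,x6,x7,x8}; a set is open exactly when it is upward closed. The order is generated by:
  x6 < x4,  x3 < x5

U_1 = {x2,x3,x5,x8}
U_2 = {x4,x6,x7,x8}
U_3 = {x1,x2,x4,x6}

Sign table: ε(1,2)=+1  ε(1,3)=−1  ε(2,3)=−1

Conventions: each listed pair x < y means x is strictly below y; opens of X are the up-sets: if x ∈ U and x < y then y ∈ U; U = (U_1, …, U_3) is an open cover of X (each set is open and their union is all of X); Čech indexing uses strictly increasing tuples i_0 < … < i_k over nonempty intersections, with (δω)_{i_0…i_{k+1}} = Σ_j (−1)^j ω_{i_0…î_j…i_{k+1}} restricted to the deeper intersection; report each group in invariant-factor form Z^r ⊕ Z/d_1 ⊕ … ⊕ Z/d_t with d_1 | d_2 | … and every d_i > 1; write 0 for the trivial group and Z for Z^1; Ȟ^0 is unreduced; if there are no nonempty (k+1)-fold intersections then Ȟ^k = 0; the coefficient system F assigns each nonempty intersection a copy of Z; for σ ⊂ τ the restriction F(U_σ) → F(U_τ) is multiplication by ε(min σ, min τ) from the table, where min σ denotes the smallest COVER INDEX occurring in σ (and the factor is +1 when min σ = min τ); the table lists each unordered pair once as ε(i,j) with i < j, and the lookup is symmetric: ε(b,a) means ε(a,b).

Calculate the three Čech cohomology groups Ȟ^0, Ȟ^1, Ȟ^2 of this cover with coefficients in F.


Ȟ^0 ≅ Z, Ȟ^1 ≅ Z, Ȟ^2 ≅ 0

cover nerve:
  U12={x8} U13={x2} U23={x4,x6}
C dims 3,3; δ0: rk 2, SNF 1^2
Ȟ^0: (3−2)−0=1 ⇒ Z
Ȟ^1: (3−0)−2=1 ⇒ Z
Ȟ^2: (0−0)−0=0 ⇒ 0


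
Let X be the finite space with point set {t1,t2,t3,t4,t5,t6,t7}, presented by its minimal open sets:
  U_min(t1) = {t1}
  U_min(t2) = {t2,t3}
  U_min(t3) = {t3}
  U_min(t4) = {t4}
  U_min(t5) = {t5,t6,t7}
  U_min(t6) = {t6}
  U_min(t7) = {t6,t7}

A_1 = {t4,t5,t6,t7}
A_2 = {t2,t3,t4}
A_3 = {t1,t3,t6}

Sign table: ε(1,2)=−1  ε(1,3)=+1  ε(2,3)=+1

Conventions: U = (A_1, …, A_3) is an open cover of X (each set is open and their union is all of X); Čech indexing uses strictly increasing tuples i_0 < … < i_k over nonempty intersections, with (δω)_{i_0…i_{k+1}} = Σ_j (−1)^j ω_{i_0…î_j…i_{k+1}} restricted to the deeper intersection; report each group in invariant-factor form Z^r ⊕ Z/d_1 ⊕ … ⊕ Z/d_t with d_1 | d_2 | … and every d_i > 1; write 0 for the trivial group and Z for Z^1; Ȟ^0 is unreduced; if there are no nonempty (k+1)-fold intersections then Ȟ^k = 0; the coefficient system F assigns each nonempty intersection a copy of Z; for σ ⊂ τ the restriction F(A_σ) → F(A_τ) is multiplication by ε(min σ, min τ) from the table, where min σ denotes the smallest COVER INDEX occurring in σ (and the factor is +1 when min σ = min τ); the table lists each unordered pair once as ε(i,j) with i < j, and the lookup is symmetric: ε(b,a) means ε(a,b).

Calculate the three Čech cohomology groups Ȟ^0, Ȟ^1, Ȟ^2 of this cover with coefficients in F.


nonempty overlaps:
  A12={t4} A13={t6} A23={t3}
C dims 3,3; δ0: rk 3, SNF 1^2·2
degree 0: 3−3−0 = 0 → Ȟ^0 ≅ 0
degree 1: 3−0−3 = 0 plus torsion [2] → Ȟ^1 ≅ Z/2
degree 2: 0−0−0 = 0 → Ȟ^2 ≅ 0

Ȟ^0(U;F) ≅ 0, Ȟ^1(U;F) ≅ Z/2 and Ȟ^2(U;F) ≅ 0
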